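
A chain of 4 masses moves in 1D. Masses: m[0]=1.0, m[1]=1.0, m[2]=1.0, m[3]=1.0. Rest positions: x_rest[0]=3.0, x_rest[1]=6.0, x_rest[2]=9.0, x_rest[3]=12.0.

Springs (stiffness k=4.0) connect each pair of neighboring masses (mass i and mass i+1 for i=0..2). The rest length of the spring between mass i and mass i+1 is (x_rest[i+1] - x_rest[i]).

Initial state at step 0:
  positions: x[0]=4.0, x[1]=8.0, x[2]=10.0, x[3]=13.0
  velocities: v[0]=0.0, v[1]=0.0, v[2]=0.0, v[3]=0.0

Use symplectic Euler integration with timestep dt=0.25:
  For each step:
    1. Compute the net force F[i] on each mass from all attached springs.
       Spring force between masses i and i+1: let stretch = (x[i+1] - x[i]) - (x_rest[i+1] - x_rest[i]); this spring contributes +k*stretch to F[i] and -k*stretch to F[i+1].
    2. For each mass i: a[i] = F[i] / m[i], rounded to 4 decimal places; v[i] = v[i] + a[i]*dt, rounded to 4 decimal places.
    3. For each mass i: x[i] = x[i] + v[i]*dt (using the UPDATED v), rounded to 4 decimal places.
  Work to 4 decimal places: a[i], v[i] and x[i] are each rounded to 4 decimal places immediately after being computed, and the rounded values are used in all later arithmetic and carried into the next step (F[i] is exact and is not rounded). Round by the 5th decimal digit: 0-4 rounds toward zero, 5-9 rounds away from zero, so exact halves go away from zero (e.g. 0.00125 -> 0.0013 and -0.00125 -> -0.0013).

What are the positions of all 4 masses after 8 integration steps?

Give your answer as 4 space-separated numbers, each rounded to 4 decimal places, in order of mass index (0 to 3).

Step 0: x=[4.0000 8.0000 10.0000 13.0000] v=[0.0000 0.0000 0.0000 0.0000]
Step 1: x=[4.2500 7.5000 10.2500 13.0000] v=[1.0000 -2.0000 1.0000 0.0000]
Step 2: x=[4.5625 6.8750 10.5000 13.0625] v=[1.2500 -2.5000 1.0000 0.2500]
Step 3: x=[4.7031 6.5781 10.4844 13.2344] v=[0.5625 -1.1875 -0.0625 0.6875]
Step 4: x=[4.5625 6.7891 10.1797 13.4688] v=[-0.5625 0.8438 -1.2188 0.9375]
Step 5: x=[4.2285 7.2911 9.8496 13.6309] v=[-1.3359 2.0078 -1.3203 0.6484]
Step 6: x=[3.9102 7.6670 9.8252 13.5977] v=[-1.2733 1.5037 -0.0975 -0.1329]
Step 7: x=[3.7811 7.6433 10.2044 13.3714] v=[-0.5165 -0.0949 1.5168 -0.9054]
Step 8: x=[3.8675 7.2943 10.7351 13.1033] v=[0.3457 -1.3960 2.1227 -1.0724]

Answer: 3.8675 7.2943 10.7351 13.1033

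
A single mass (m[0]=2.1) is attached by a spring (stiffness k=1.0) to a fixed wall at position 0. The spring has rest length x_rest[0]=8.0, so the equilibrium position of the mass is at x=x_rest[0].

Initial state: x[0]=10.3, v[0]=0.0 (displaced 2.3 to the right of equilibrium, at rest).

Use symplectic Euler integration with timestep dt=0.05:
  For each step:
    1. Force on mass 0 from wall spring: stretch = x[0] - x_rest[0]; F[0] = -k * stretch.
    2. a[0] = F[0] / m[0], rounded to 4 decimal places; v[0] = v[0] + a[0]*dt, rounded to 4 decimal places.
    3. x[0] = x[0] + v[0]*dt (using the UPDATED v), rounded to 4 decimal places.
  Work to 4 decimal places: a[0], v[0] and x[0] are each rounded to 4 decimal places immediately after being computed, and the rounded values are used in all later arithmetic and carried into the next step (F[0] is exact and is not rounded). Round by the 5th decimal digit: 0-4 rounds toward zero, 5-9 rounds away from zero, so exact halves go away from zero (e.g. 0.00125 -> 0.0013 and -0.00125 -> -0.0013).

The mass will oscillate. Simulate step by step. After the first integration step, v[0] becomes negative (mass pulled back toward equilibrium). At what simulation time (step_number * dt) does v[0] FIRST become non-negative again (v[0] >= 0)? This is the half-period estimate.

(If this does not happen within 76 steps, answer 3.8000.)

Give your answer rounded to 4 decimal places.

Step 0: x=[10.3000] v=[0.0000]
Step 1: x=[10.2973] v=[-0.0548]
Step 2: x=[10.2918] v=[-0.1095]
Step 3: x=[10.2836] v=[-0.1641]
Step 4: x=[10.2727] v=[-0.2185]
Step 5: x=[10.2591] v=[-0.2726]
Step 6: x=[10.2428] v=[-0.3264]
Step 7: x=[10.2238] v=[-0.3798]
Step 8: x=[10.2022] v=[-0.4328]
Step 9: x=[10.1779] v=[-0.4852]
Step 10: x=[10.1510] v=[-0.5371]
Step 11: x=[10.1216] v=[-0.5883]
Step 12: x=[10.0897] v=[-0.6388]
Step 13: x=[10.0553] v=[-0.6886]
Step 14: x=[10.0184] v=[-0.7375]
Step 15: x=[9.9791] v=[-0.7856]
Step 16: x=[9.9375] v=[-0.8327]
Step 17: x=[9.8936] v=[-0.8788]
Step 18: x=[9.8474] v=[-0.9239]
Step 19: x=[9.7990] v=[-0.9679]
Step 20: x=[9.7485] v=[-1.0107]
Step 21: x=[9.6959] v=[-1.0523]
Step 22: x=[9.6413] v=[-1.0927]
Step 23: x=[9.5847] v=[-1.1318]
Step 24: x=[9.5262] v=[-1.1695]
Step 25: x=[9.4659] v=[-1.2058]
Step 26: x=[9.4039] v=[-1.2407]
Step 27: x=[9.3402] v=[-1.2741]
Step 28: x=[9.2749] v=[-1.3060]
Step 29: x=[9.2081] v=[-1.3364]
Step 30: x=[9.1398] v=[-1.3652]
Step 31: x=[9.0702] v=[-1.3923]
Step 32: x=[8.9993] v=[-1.4178]
Step 33: x=[8.9272] v=[-1.4416]
Step 34: x=[8.8540] v=[-1.4637]
Step 35: x=[8.7798] v=[-1.4840]
Step 36: x=[8.7047] v=[-1.5026]
Step 37: x=[8.6287] v=[-1.5194]
Step 38: x=[8.5520] v=[-1.5344]
Step 39: x=[8.4746] v=[-1.5475]
Step 40: x=[8.3967] v=[-1.5588]
Step 41: x=[8.3183] v=[-1.5682]
Step 42: x=[8.2395] v=[-1.5758]
Step 43: x=[8.1604] v=[-1.5815]
Step 44: x=[8.0811] v=[-1.5853]
Step 45: x=[8.0017] v=[-1.5872]
Step 46: x=[7.9223] v=[-1.5872]
Step 47: x=[7.8430] v=[-1.5854]
Step 48: x=[7.7639] v=[-1.5817]
Step 49: x=[7.6851] v=[-1.5761]
Step 50: x=[7.6067] v=[-1.5686]
Step 51: x=[7.5287] v=[-1.5592]
Step 52: x=[7.4513] v=[-1.5480]
Step 53: x=[7.3746] v=[-1.5349]
Step 54: x=[7.2986] v=[-1.5200]
Step 55: x=[7.2234] v=[-1.5033]
Step 56: x=[7.1492] v=[-1.4848]
Step 57: x=[7.0760] v=[-1.4645]
Step 58: x=[7.0039] v=[-1.4425]
Step 59: x=[6.9330] v=[-1.4188]
Step 60: x=[6.8633] v=[-1.3934]
Step 61: x=[6.7950] v=[-1.3663]
Step 62: x=[6.7281] v=[-1.3376]
Step 63: x=[6.6627] v=[-1.3073]
Step 64: x=[6.5989] v=[-1.2755]
Step 65: x=[6.5368] v=[-1.2421]
Step 66: x=[6.4764] v=[-1.2073]
Step 67: x=[6.4179] v=[-1.1710]
Step 68: x=[6.3612] v=[-1.1333]
Step 69: x=[6.3065] v=[-1.0943]
Step 70: x=[6.2538] v=[-1.0540]
Step 71: x=[6.2032] v=[-1.0124]
Step 72: x=[6.1547] v=[-0.9696]
Step 73: x=[6.1084] v=[-0.9257]
Step 74: x=[6.0644] v=[-0.8807]
Step 75: x=[6.0227] v=[-0.8346]
Step 76: x=[5.9833] v=[-0.7875]
v[0] did not become non-negative within 76 steps; using fallback time=3.8000

Answer: 3.8000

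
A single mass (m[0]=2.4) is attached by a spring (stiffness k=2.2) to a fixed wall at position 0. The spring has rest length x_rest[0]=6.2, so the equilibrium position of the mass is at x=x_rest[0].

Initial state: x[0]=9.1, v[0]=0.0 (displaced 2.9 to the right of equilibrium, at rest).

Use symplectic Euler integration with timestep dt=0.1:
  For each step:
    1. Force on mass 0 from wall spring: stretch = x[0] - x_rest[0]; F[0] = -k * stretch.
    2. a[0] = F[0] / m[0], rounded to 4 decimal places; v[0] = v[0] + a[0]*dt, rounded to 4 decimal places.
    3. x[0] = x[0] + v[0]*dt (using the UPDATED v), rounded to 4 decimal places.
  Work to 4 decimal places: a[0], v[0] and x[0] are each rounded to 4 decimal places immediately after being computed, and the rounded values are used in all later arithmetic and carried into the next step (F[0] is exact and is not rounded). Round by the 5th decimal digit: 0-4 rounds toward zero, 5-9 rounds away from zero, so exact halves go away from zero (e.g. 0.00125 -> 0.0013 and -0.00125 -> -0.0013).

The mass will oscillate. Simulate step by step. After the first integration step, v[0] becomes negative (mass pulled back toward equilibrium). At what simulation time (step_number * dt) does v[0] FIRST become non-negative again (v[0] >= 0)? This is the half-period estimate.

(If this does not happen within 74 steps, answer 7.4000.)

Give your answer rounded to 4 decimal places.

Answer: 3.3000

Derivation:
Step 0: x=[9.1000] v=[0.0000]
Step 1: x=[9.0734] v=[-0.2658]
Step 2: x=[9.0205] v=[-0.5292]
Step 3: x=[8.9417] v=[-0.7878]
Step 4: x=[8.8378] v=[-1.0391]
Step 5: x=[8.7097] v=[-1.2809]
Step 6: x=[8.5586] v=[-1.5110]
Step 7: x=[8.3859] v=[-1.7272]
Step 8: x=[8.1931] v=[-1.9276]
Step 9: x=[7.9821] v=[-2.1103]
Step 10: x=[7.7547] v=[-2.2737]
Step 11: x=[7.5131] v=[-2.4162]
Step 12: x=[7.2594] v=[-2.5366]
Step 13: x=[6.9960] v=[-2.6337]
Step 14: x=[6.7253] v=[-2.7067]
Step 15: x=[6.4498] v=[-2.7549]
Step 16: x=[6.1720] v=[-2.7778]
Step 17: x=[5.8945] v=[-2.7752]
Step 18: x=[5.6198] v=[-2.7472]
Step 19: x=[5.3504] v=[-2.6940]
Step 20: x=[5.0888] v=[-2.6161]
Step 21: x=[4.8374] v=[-2.5142]
Step 22: x=[4.5985] v=[-2.3893]
Step 23: x=[4.3743] v=[-2.2425]
Step 24: x=[4.1668] v=[-2.0751]
Step 25: x=[3.9779] v=[-1.8887]
Step 26: x=[3.8094] v=[-1.6850]
Step 27: x=[3.6628] v=[-1.4659]
Step 28: x=[3.5395] v=[-1.2333]
Step 29: x=[3.4406] v=[-0.9894]
Step 30: x=[3.3670] v=[-0.7365]
Step 31: x=[3.3193] v=[-0.4768]
Step 32: x=[3.2980] v=[-0.2127]
Step 33: x=[3.3033] v=[0.0533]
First v>=0 after going negative at step 33, time=3.3000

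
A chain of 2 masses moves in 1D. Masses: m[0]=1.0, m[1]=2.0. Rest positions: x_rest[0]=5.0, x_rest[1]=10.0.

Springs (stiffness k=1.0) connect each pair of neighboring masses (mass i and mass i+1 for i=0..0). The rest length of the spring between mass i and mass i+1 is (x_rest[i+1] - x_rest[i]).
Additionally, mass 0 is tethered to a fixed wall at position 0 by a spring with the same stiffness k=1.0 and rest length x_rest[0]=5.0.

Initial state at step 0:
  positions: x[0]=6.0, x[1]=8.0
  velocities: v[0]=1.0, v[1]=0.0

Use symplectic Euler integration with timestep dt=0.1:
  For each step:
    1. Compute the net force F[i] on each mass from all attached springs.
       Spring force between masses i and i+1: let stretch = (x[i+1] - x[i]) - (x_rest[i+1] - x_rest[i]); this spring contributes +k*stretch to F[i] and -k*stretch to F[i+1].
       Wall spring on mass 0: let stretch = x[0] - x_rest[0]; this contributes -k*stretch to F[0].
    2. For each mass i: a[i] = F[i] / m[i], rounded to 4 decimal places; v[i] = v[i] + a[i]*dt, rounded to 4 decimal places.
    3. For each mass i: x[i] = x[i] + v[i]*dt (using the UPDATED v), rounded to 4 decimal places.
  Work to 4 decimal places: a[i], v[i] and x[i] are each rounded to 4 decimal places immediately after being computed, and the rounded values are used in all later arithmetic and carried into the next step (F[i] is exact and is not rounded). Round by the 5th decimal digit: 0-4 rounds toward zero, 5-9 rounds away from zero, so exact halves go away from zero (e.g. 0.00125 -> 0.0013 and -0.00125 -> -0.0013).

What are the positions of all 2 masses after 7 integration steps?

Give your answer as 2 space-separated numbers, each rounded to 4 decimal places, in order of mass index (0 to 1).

Step 0: x=[6.0000 8.0000] v=[1.0000 0.0000]
Step 1: x=[6.0600 8.0150] v=[0.6000 0.1500]
Step 2: x=[6.0790 8.0452] v=[0.1895 0.3023]
Step 3: x=[6.0568 8.0906] v=[-0.2218 0.4540]
Step 4: x=[5.9944 8.1508] v=[-0.6241 0.6023]
Step 5: x=[5.8936 8.2253] v=[-1.0079 0.7445]
Step 6: x=[5.7572 8.3131] v=[-1.3641 0.8779]
Step 7: x=[5.5888 8.4131] v=[-1.6842 1.0001]

Answer: 5.5888 8.4131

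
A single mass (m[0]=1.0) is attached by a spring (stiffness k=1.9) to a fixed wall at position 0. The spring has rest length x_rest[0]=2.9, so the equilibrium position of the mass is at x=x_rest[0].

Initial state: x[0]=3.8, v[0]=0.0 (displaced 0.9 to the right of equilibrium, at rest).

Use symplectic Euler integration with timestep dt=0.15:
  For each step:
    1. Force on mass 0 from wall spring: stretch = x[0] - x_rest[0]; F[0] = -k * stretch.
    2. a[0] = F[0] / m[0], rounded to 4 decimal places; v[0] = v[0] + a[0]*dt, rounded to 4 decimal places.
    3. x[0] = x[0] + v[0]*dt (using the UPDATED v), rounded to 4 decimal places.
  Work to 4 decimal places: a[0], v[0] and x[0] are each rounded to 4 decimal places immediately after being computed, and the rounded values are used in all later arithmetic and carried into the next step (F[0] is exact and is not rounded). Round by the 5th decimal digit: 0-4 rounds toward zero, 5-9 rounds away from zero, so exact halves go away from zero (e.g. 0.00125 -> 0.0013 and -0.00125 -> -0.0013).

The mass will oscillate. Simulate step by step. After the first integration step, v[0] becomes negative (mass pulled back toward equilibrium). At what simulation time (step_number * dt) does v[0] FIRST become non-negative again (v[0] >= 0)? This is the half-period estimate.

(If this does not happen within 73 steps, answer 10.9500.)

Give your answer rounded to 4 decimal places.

Answer: 2.4000

Derivation:
Step 0: x=[3.8000] v=[0.0000]
Step 1: x=[3.7615] v=[-0.2565]
Step 2: x=[3.6862] v=[-0.5020]
Step 3: x=[3.5773] v=[-0.7261]
Step 4: x=[3.4394] v=[-0.9191]
Step 5: x=[3.2785] v=[-1.0728]
Step 6: x=[3.1014] v=[-1.1807]
Step 7: x=[2.9157] v=[-1.2381]
Step 8: x=[2.7293] v=[-1.2426]
Step 9: x=[2.5502] v=[-1.1940]
Step 10: x=[2.3861] v=[-1.0943]
Step 11: x=[2.2439] v=[-0.9478]
Step 12: x=[2.1298] v=[-0.7608]
Step 13: x=[2.0486] v=[-0.5413]
Step 14: x=[2.0038] v=[-0.2986]
Step 15: x=[1.9973] v=[-0.0432]
Step 16: x=[2.0294] v=[0.2141]
First v>=0 after going negative at step 16, time=2.4000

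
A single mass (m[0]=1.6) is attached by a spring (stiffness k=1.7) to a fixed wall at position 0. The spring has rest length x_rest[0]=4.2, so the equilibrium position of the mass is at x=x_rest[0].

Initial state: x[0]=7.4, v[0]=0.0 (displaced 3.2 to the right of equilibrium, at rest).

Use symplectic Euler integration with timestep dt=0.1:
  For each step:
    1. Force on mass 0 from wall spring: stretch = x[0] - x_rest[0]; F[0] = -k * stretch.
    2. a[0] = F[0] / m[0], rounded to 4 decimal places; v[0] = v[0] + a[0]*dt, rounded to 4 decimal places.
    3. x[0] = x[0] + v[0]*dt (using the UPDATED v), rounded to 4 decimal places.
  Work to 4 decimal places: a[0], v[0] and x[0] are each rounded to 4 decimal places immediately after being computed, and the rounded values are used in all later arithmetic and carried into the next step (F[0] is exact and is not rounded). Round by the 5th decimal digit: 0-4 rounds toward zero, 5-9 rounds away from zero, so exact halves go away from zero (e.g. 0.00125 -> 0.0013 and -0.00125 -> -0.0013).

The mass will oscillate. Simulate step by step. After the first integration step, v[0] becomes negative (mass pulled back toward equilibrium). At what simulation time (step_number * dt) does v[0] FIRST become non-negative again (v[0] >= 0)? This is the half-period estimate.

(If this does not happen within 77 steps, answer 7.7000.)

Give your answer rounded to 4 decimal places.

Answer: 3.1000

Derivation:
Step 0: x=[7.4000] v=[0.0000]
Step 1: x=[7.3660] v=[-0.3400]
Step 2: x=[7.2984] v=[-0.6764]
Step 3: x=[7.1978] v=[-1.0056]
Step 4: x=[7.0654] v=[-1.3241]
Step 5: x=[6.9025] v=[-1.6286]
Step 6: x=[6.7109] v=[-1.9157]
Step 7: x=[6.4927] v=[-2.1825]
Step 8: x=[6.2501] v=[-2.4261]
Step 9: x=[5.9857] v=[-2.6439]
Step 10: x=[5.7023] v=[-2.8336]
Step 11: x=[5.4030] v=[-2.9932]
Step 12: x=[5.0909] v=[-3.1210]
Step 13: x=[4.7693] v=[-3.2157]
Step 14: x=[4.4417] v=[-3.2762]
Step 15: x=[4.1115] v=[-3.3019]
Step 16: x=[3.7823] v=[-3.2925]
Step 17: x=[3.4575] v=[-3.2481]
Step 18: x=[3.1406] v=[-3.1692]
Step 19: x=[2.8349] v=[-3.0566]
Step 20: x=[2.5437] v=[-2.9116]
Step 21: x=[2.2701] v=[-2.7356]
Step 22: x=[2.0170] v=[-2.5306]
Step 23: x=[1.7871] v=[-2.2987]
Step 24: x=[1.5829] v=[-2.0423]
Step 25: x=[1.4065] v=[-1.7642]
Step 26: x=[1.2598] v=[-1.4674]
Step 27: x=[1.1443] v=[-1.1550]
Step 28: x=[1.0613] v=[-0.8303]
Step 29: x=[1.0116] v=[-0.4968]
Step 30: x=[0.9958] v=[-0.1580]
Step 31: x=[1.0141] v=[0.1825]
First v>=0 after going negative at step 31, time=3.1000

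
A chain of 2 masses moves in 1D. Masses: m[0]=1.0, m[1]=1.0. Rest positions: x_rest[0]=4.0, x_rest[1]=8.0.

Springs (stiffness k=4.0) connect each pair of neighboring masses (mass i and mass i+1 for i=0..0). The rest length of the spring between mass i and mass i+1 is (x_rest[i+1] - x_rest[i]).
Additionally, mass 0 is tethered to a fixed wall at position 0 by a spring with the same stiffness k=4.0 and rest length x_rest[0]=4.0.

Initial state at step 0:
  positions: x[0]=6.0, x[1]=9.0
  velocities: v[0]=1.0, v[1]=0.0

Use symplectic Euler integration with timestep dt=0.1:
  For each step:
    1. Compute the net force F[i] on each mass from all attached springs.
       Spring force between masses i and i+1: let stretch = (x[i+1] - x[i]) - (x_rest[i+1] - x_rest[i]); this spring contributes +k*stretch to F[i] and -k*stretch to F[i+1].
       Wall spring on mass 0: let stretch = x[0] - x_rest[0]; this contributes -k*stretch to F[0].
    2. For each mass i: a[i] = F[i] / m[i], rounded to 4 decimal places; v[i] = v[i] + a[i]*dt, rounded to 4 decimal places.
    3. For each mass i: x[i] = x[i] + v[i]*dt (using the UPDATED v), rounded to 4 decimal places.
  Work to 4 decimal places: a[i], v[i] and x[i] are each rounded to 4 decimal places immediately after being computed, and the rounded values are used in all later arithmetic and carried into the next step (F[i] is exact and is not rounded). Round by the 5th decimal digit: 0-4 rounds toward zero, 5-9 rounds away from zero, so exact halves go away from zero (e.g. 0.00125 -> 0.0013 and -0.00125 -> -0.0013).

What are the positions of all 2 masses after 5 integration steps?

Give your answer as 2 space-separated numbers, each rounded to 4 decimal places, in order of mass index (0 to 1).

Answer: 4.9170 9.4654

Derivation:
Step 0: x=[6.0000 9.0000] v=[1.0000 0.0000]
Step 1: x=[5.9800 9.0400] v=[-0.2000 0.4000]
Step 2: x=[5.8432 9.1176] v=[-1.3680 0.7760]
Step 3: x=[5.6037 9.2242] v=[-2.3955 1.0662]
Step 4: x=[5.2848 9.3460] v=[-3.1888 1.2180]
Step 5: x=[4.9170 9.4654] v=[-3.6782 1.1935]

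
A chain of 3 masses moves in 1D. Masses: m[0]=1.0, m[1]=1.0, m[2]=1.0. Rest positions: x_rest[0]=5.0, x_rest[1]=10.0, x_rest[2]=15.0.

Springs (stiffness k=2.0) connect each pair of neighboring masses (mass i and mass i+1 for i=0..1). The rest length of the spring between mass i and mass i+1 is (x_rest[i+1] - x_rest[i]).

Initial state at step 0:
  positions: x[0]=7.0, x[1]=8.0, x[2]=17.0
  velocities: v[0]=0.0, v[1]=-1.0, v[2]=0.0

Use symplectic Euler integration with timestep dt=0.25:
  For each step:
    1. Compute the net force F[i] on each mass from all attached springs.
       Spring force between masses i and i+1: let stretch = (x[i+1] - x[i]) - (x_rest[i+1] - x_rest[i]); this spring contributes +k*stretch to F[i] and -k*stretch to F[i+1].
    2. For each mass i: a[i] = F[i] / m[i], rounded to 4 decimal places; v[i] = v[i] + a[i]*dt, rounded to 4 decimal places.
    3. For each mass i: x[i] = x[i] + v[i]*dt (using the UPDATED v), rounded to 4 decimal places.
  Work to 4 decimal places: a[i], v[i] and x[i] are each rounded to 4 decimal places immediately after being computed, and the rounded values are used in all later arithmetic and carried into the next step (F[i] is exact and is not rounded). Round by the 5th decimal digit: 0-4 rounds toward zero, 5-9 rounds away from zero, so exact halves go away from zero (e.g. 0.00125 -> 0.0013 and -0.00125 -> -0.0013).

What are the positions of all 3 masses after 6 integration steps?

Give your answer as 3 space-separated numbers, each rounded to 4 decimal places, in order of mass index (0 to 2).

Answer: 4.2204 12.0594 14.2204

Derivation:
Step 0: x=[7.0000 8.0000 17.0000] v=[0.0000 -1.0000 0.0000]
Step 1: x=[6.5000 8.7500 16.5000] v=[-2.0000 3.0000 -2.0000]
Step 2: x=[5.6563 10.1875 15.6563] v=[-3.3750 5.7500 -3.3750]
Step 3: x=[4.7540 11.7422 14.7540] v=[-3.6094 6.2188 -3.6094]
Step 4: x=[4.1002 12.7999 14.1002] v=[-2.6153 4.2306 -2.6153]
Step 5: x=[3.9088 12.9326 13.9088] v=[-0.7655 0.5309 -0.7655]
Step 6: x=[4.2204 12.0594 14.2204] v=[1.2464 -3.4929 1.2464]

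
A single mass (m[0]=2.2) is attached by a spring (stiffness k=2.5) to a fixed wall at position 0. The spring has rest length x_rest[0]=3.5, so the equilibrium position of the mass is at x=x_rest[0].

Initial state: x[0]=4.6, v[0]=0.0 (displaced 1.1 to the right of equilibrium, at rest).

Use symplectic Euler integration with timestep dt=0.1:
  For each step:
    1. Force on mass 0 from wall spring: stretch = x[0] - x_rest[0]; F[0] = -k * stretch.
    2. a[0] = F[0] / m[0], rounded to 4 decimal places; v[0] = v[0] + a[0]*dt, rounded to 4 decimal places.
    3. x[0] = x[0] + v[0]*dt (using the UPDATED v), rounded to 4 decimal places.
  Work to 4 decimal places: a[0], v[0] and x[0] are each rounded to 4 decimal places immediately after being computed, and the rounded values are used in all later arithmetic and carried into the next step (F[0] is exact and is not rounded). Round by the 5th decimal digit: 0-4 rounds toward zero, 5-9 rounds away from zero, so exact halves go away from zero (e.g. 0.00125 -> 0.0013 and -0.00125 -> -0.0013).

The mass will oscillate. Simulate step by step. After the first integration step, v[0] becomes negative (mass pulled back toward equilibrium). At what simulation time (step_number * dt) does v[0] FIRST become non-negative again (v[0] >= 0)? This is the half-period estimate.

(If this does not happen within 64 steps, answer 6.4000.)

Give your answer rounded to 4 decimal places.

Answer: 3.0000

Derivation:
Step 0: x=[4.6000] v=[0.0000]
Step 1: x=[4.5875] v=[-0.1250]
Step 2: x=[4.5626] v=[-0.2486]
Step 3: x=[4.5257] v=[-0.3694]
Step 4: x=[4.4771] v=[-0.4860]
Step 5: x=[4.4174] v=[-0.5970]
Step 6: x=[4.3473] v=[-0.7013]
Step 7: x=[4.2675] v=[-0.7976]
Step 8: x=[4.1790] v=[-0.8848]
Step 9: x=[4.0828] v=[-0.9620]
Step 10: x=[3.9800] v=[-1.0282]
Step 11: x=[3.8717] v=[-1.0828]
Step 12: x=[3.7592] v=[-1.1250]
Step 13: x=[3.6438] v=[-1.1545]
Step 14: x=[3.5267] v=[-1.1708]
Step 15: x=[3.4093] v=[-1.1738]
Step 16: x=[3.2930] v=[-1.1635]
Step 17: x=[3.1790] v=[-1.1400]
Step 18: x=[3.0687] v=[-1.1035]
Step 19: x=[2.9633] v=[-1.0545]
Step 20: x=[2.8640] v=[-0.9935]
Step 21: x=[2.7719] v=[-0.9212]
Step 22: x=[2.6881] v=[-0.8385]
Step 23: x=[2.6135] v=[-0.7462]
Step 24: x=[2.5490] v=[-0.6455]
Step 25: x=[2.4953] v=[-0.5374]
Step 26: x=[2.4530] v=[-0.4232]
Step 27: x=[2.4226] v=[-0.3042]
Step 28: x=[2.4044] v=[-0.1818]
Step 29: x=[2.3987] v=[-0.0573]
Step 30: x=[2.4055] v=[0.0679]
First v>=0 after going negative at step 30, time=3.0000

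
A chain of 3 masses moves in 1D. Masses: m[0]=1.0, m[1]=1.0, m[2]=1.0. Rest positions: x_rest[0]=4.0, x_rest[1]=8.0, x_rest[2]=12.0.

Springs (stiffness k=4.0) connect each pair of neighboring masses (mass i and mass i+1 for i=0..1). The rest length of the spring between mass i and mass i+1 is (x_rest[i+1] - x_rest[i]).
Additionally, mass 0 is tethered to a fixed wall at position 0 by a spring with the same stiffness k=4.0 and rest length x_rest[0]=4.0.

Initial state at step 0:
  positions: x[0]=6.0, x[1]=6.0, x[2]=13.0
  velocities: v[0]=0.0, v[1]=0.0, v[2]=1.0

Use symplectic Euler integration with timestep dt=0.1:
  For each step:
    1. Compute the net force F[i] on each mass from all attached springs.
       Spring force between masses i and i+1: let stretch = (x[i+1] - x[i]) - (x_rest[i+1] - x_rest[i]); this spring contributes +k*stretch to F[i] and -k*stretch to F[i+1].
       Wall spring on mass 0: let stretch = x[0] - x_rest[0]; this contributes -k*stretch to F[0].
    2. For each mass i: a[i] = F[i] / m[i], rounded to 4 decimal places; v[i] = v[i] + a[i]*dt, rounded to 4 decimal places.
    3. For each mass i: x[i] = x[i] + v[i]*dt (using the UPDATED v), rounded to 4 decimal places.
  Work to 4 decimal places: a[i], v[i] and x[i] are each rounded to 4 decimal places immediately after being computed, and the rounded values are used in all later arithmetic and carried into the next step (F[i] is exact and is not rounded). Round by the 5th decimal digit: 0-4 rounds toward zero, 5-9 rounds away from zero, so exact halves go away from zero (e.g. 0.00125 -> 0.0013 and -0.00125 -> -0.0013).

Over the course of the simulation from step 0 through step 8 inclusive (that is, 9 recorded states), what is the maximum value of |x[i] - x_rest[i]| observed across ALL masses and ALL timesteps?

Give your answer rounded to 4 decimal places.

Step 0: x=[6.0000 6.0000 13.0000] v=[0.0000 0.0000 1.0000]
Step 1: x=[5.7600 6.2800 12.9800] v=[-2.4000 2.8000 -0.2000]
Step 2: x=[5.3104 6.8072 12.8520] v=[-4.4960 5.2720 -1.2800]
Step 3: x=[4.7083 7.5163 12.6422] v=[-6.0214 7.0912 -2.0979]
Step 4: x=[4.0302 8.3181 12.3874] v=[-6.7815 8.0184 -2.5483]
Step 5: x=[3.3624 9.1112 12.1298] v=[-6.6784 7.9310 -2.5760]
Step 6: x=[2.7900 9.7951 11.9115] v=[-5.7238 6.8389 -2.1834]
Step 7: x=[2.3862 10.2834 11.7685] v=[-4.0378 4.8834 -1.4300]
Step 8: x=[2.2029 10.5153 11.7261] v=[-1.8334 2.3186 -0.4240]
Max displacement = 2.5153

Answer: 2.5153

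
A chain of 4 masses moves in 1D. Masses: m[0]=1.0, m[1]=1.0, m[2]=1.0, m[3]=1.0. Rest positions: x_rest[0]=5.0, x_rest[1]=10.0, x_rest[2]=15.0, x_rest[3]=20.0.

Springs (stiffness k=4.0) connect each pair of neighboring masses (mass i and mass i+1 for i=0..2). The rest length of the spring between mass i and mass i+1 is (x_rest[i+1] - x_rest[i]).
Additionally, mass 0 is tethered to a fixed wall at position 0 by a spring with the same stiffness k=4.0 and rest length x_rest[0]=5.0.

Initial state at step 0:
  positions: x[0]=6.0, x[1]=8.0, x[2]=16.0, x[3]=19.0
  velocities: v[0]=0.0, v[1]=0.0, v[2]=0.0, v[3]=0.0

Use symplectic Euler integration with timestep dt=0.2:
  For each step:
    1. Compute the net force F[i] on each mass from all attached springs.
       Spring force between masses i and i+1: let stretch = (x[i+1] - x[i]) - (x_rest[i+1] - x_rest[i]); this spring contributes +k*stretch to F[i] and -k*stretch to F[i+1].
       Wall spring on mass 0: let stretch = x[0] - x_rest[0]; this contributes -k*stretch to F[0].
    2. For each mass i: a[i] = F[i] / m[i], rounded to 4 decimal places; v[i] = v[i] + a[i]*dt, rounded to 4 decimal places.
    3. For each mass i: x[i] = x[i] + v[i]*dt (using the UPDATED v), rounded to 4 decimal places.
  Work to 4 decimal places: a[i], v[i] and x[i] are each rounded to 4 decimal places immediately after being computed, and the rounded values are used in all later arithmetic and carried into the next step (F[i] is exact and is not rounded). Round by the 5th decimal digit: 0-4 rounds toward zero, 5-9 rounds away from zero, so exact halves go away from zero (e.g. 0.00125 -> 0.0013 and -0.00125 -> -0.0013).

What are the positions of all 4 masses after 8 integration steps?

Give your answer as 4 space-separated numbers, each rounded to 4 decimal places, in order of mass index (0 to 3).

Step 0: x=[6.0000 8.0000 16.0000 19.0000] v=[0.0000 0.0000 0.0000 0.0000]
Step 1: x=[5.3600 8.9600 15.2000 19.3200] v=[-3.2000 4.8000 -4.0000 1.6000]
Step 2: x=[4.4384 10.3424 14.0608 19.7808] v=[-4.6080 6.9120 -5.6960 2.3040]
Step 3: x=[3.7513 11.3751 13.2419 20.1264] v=[-3.4355 5.1635 -4.0947 1.7280]
Step 4: x=[3.6838 11.4867 13.2258 20.1705] v=[-0.3375 0.5579 -0.0805 0.2204]
Step 5: x=[4.2754 10.6281 14.0426 19.9034] v=[2.9578 -4.2931 4.0840 -1.3354]
Step 6: x=[5.1993 9.2994 15.2508 19.4986] v=[4.6196 -6.6437 6.0410 -2.0240]
Step 7: x=[5.9473 8.2669 16.1864 19.2142] v=[3.7402 -5.1627 4.6781 -1.4222]
Step 8: x=[6.1149 8.1303 16.3393 19.2453] v=[0.8380 -0.6828 0.7647 0.1556]

Answer: 6.1149 8.1303 16.3393 19.2453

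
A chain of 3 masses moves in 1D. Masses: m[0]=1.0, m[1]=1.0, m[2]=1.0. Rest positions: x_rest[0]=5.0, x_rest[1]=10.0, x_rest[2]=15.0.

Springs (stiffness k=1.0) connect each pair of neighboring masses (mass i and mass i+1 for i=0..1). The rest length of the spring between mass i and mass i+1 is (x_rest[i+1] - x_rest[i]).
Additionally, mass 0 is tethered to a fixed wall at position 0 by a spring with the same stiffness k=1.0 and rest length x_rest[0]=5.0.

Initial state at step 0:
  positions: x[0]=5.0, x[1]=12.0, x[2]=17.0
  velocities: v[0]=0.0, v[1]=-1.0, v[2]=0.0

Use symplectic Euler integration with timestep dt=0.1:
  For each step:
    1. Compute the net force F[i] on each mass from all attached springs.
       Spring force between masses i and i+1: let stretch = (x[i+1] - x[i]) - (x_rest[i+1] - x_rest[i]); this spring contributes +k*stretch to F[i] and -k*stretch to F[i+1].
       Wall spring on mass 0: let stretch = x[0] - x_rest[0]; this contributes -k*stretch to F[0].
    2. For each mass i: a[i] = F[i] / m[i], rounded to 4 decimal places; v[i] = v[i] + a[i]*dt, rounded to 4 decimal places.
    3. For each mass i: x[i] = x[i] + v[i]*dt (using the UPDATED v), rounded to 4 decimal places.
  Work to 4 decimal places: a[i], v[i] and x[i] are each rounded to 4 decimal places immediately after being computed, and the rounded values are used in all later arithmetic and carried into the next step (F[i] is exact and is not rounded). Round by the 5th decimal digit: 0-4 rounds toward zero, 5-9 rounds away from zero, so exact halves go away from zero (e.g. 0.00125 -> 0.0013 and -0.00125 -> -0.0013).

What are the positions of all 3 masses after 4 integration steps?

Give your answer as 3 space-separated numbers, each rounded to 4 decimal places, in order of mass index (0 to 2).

Step 0: x=[5.0000 12.0000 17.0000] v=[0.0000 -1.0000 0.0000]
Step 1: x=[5.0200 11.8800 17.0000] v=[0.2000 -1.2000 0.0000]
Step 2: x=[5.0584 11.7426 16.9988] v=[0.3840 -1.3740 -0.0120]
Step 3: x=[5.1131 11.5909 16.9950] v=[0.5466 -1.5168 -0.0376]
Step 4: x=[5.1814 11.4285 16.9872] v=[0.6831 -1.6242 -0.0780]

Answer: 5.1814 11.4285 16.9872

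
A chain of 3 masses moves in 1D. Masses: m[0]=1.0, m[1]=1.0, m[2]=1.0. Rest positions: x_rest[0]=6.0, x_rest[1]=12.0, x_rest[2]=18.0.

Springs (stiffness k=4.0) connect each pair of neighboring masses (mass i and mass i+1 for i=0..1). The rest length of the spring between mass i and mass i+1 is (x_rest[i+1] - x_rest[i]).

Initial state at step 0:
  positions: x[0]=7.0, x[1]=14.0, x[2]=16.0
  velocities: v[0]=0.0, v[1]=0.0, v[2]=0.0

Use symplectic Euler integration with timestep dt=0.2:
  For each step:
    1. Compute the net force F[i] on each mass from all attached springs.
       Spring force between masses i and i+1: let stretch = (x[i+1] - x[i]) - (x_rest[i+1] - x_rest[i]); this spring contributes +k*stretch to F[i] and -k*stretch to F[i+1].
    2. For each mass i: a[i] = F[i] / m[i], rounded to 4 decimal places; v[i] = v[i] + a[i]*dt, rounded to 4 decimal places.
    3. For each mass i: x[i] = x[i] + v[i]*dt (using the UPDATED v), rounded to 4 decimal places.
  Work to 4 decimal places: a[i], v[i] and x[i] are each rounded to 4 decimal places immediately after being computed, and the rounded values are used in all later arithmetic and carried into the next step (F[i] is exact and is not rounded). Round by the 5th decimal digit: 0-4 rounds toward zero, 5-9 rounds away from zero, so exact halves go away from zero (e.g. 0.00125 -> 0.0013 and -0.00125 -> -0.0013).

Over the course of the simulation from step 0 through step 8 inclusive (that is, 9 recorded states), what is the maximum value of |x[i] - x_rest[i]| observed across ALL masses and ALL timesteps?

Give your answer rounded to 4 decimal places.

Answer: 2.0458

Derivation:
Step 0: x=[7.0000 14.0000 16.0000] v=[0.0000 0.0000 0.0000]
Step 1: x=[7.1600 13.2000 16.6400] v=[0.8000 -4.0000 3.2000]
Step 2: x=[7.3264 11.9840 17.6896] v=[0.8320 -6.0800 5.2480]
Step 3: x=[7.2780 10.9357 18.7863] v=[-0.2419 -5.2416 5.4835]
Step 4: x=[6.8549 10.5582 19.5869] v=[-2.1157 -1.8873 4.0030]
Step 5: x=[6.0643 11.0328 19.9029] v=[-3.9531 2.3730 1.5800]
Step 6: x=[5.1086 12.1317 19.7597] v=[-4.7783 5.4943 -0.7161]
Step 7: x=[4.3166 13.3273 19.3560] v=[-3.9598 5.9782 -2.0185]
Step 8: x=[4.0064 14.0458 18.9477] v=[-1.5512 3.5926 -2.0415]
Max displacement = 2.0458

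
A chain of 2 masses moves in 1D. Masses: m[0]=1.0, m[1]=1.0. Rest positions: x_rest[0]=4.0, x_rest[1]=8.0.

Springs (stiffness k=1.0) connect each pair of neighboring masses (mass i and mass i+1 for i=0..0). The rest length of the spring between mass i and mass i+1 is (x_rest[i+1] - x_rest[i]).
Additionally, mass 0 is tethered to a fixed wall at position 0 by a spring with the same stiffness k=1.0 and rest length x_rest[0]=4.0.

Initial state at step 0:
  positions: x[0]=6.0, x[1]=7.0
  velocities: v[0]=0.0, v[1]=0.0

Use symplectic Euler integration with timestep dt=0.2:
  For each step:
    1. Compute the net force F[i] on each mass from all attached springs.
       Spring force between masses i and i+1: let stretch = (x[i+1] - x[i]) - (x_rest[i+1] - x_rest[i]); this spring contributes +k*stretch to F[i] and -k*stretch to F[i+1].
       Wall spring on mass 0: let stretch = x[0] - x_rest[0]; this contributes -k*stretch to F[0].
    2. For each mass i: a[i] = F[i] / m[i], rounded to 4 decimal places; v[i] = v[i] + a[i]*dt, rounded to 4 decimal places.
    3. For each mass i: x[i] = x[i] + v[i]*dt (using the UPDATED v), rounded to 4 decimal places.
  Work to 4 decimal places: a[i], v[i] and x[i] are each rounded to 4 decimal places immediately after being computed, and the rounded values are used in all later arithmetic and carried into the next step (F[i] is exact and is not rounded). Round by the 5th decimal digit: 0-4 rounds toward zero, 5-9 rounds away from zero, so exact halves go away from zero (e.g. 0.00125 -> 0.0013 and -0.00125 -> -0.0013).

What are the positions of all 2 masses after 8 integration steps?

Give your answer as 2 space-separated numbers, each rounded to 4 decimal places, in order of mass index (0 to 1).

Step 0: x=[6.0000 7.0000] v=[0.0000 0.0000]
Step 1: x=[5.8000 7.1200] v=[-1.0000 0.6000]
Step 2: x=[5.4208 7.3472] v=[-1.8960 1.1360]
Step 3: x=[4.9018 7.6573] v=[-2.5949 1.5507]
Step 4: x=[4.2970 8.0172] v=[-3.0242 1.7996]
Step 5: x=[3.6691 8.3883] v=[-3.1396 1.8556]
Step 6: x=[3.0832 8.7307] v=[-2.9296 1.7118]
Step 7: x=[2.5999 9.0072] v=[-2.4167 1.3823]
Step 8: x=[2.2689 9.1874] v=[-1.6552 0.9008]

Answer: 2.2689 9.1874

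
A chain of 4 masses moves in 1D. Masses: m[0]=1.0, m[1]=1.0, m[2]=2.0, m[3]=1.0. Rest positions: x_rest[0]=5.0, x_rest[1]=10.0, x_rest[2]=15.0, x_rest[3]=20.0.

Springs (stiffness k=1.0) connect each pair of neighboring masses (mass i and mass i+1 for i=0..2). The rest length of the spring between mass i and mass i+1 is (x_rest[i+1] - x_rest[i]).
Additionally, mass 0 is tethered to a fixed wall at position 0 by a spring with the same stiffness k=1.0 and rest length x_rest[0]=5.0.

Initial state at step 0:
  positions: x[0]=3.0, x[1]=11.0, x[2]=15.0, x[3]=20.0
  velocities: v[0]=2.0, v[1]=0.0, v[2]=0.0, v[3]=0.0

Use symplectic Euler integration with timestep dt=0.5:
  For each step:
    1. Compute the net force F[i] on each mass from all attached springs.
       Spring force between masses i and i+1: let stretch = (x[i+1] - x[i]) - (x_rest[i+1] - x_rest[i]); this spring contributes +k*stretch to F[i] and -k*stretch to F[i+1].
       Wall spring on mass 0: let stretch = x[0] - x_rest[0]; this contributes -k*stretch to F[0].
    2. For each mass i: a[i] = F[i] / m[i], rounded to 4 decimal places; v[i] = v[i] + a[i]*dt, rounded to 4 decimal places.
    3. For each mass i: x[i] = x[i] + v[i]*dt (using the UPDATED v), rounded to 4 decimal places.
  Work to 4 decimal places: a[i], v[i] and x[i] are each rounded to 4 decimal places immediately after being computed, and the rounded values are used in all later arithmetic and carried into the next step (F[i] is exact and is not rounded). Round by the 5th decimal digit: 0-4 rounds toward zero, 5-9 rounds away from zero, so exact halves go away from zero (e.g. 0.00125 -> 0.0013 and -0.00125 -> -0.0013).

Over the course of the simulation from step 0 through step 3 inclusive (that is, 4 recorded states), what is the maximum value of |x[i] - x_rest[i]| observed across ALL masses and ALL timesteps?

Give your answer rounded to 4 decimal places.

Step 0: x=[3.0000 11.0000 15.0000 20.0000] v=[2.0000 0.0000 0.0000 0.0000]
Step 1: x=[5.2500 10.0000 15.1250 20.0000] v=[4.5000 -2.0000 0.2500 0.0000]
Step 2: x=[7.3750 9.0938 15.2188 20.0313] v=[4.2500 -1.8125 0.1875 0.0625]
Step 3: x=[8.0860 9.2891 15.1485 20.1095] v=[1.4219 0.3906 -0.1407 0.1563]
Max displacement = 3.0860

Answer: 3.0860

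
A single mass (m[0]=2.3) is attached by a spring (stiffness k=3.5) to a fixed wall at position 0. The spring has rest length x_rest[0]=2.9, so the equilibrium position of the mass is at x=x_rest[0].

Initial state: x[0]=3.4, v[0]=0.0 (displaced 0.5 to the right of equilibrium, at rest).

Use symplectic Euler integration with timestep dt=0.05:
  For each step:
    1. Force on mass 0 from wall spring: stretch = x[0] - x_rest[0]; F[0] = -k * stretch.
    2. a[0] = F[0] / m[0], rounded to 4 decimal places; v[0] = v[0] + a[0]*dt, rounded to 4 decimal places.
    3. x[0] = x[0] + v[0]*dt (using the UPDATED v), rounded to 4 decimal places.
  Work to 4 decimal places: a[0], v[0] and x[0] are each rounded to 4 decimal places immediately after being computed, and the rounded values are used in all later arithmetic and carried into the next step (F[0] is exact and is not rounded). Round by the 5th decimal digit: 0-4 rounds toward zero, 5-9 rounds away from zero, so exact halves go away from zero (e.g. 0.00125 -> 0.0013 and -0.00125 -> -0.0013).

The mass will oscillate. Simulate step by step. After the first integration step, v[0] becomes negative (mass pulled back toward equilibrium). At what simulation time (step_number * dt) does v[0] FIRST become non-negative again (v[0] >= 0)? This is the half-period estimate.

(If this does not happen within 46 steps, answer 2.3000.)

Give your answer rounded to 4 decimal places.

Answer: 2.3000

Derivation:
Step 0: x=[3.4000] v=[0.0000]
Step 1: x=[3.3981] v=[-0.0380]
Step 2: x=[3.3943] v=[-0.0759]
Step 3: x=[3.3886] v=[-0.1135]
Step 4: x=[3.3811] v=[-0.1507]
Step 5: x=[3.3717] v=[-0.1873]
Step 6: x=[3.3605] v=[-0.2232]
Step 7: x=[3.3476] v=[-0.2582]
Step 8: x=[3.3330] v=[-0.2923]
Step 9: x=[3.3167] v=[-0.3252]
Step 10: x=[3.2989] v=[-0.3569]
Step 11: x=[3.2795] v=[-0.3873]
Step 12: x=[3.2587] v=[-0.4162]
Step 13: x=[3.2365] v=[-0.4435]
Step 14: x=[3.2130] v=[-0.4691]
Step 15: x=[3.1884] v=[-0.4929]
Step 16: x=[3.1627] v=[-0.5148]
Step 17: x=[3.1360] v=[-0.5348]
Step 18: x=[3.1084] v=[-0.5528]
Step 19: x=[3.0800] v=[-0.5687]
Step 20: x=[3.0509] v=[-0.5824]
Step 21: x=[3.0212] v=[-0.5939]
Step 22: x=[2.9910] v=[-0.6031]
Step 23: x=[2.9605] v=[-0.6100]
Step 24: x=[2.9298] v=[-0.6146]
Step 25: x=[2.8990] v=[-0.6169]
Step 26: x=[2.8682] v=[-0.6168]
Step 27: x=[2.8375] v=[-0.6144]
Step 28: x=[2.8070] v=[-0.6096]
Step 29: x=[2.7769] v=[-0.6025]
Step 30: x=[2.7472] v=[-0.5931]
Step 31: x=[2.7181] v=[-0.5815]
Step 32: x=[2.6897] v=[-0.5677]
Step 33: x=[2.6621] v=[-0.5517]
Step 34: x=[2.6354] v=[-0.5336]
Step 35: x=[2.6097] v=[-0.5135]
Step 36: x=[2.5851] v=[-0.4914]
Step 37: x=[2.5617] v=[-0.4674]
Step 38: x=[2.5396] v=[-0.4417]
Step 39: x=[2.5189] v=[-0.4143]
Step 40: x=[2.4996] v=[-0.3853]
Step 41: x=[2.4819] v=[-0.3548]
Step 42: x=[2.4658] v=[-0.3230]
Step 43: x=[2.4513] v=[-0.2900]
Step 44: x=[2.4385] v=[-0.2559]
Step 45: x=[2.4275] v=[-0.2208]
Step 46: x=[2.4183] v=[-0.1849]
v[0] did not become non-negative within 46 steps; using fallback time=2.3000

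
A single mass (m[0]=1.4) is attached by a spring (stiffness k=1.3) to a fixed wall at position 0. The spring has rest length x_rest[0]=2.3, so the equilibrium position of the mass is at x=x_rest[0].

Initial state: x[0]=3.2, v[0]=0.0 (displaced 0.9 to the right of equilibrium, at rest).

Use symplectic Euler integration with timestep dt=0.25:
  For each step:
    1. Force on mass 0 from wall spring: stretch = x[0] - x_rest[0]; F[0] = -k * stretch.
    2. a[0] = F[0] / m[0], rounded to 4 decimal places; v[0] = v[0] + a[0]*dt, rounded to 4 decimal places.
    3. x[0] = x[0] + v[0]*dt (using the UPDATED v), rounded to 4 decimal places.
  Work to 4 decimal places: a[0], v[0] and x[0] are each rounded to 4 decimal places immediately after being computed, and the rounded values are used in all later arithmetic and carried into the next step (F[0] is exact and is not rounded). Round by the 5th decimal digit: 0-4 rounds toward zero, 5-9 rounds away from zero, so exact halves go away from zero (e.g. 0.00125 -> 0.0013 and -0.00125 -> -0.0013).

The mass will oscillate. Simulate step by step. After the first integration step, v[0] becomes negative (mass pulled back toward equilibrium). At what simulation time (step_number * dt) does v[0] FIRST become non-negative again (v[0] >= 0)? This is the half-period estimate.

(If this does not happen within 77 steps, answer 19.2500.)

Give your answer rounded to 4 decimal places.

Answer: 3.5000

Derivation:
Step 0: x=[3.2000] v=[0.0000]
Step 1: x=[3.1478] v=[-0.2089]
Step 2: x=[3.0464] v=[-0.4057]
Step 3: x=[2.9017] v=[-0.5790]
Step 4: x=[2.7220] v=[-0.7187]
Step 5: x=[2.5178] v=[-0.8167]
Step 6: x=[2.3010] v=[-0.8673]
Step 7: x=[2.0841] v=[-0.8675]
Step 8: x=[1.8798] v=[-0.8174]
Step 9: x=[1.6998] v=[-0.7199]
Step 10: x=[1.5547] v=[-0.5806]
Step 11: x=[1.4528] v=[-0.4076]
Step 12: x=[1.4001] v=[-0.2109]
Step 13: x=[1.3996] v=[-0.0020]
Step 14: x=[1.4514] v=[0.2070]
First v>=0 after going negative at step 14, time=3.5000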